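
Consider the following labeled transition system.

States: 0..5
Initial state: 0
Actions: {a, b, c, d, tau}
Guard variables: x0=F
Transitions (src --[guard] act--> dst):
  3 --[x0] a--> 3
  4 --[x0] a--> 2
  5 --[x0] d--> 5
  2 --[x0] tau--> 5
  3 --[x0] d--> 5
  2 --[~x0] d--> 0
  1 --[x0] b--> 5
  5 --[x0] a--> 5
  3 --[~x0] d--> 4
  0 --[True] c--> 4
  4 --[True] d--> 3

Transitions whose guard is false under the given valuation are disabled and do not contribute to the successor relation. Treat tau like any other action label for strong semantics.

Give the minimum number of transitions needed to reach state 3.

Layered search for 3:
  Layer 0: {0}
  Layer 1: {4}
  Layer 2: {3}
depth(3)=2, e.g. c·d

Answer: 2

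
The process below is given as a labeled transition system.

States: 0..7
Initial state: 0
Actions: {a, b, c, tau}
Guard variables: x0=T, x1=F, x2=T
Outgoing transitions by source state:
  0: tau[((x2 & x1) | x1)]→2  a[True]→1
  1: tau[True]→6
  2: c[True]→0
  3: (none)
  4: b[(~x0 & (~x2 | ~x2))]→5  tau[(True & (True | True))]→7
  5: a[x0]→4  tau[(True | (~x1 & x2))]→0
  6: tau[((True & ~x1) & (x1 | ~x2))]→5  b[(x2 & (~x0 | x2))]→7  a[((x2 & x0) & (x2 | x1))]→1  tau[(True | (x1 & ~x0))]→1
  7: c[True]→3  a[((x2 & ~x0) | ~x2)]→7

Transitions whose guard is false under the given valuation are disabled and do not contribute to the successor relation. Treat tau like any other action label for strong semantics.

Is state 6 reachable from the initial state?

Guard filter leaves 10 enabled edge(s).
L0 = {0}
L1 = {1}  total {0,1}
L2 = {6}  total {0,1,6}
L3 = {7}  total {0,1,6,7}
L4 = {3}  total {0,1,3,6,7}
Reachable = {0,1,3,6,7}
witness 6: a·tau

Answer: REACHABLE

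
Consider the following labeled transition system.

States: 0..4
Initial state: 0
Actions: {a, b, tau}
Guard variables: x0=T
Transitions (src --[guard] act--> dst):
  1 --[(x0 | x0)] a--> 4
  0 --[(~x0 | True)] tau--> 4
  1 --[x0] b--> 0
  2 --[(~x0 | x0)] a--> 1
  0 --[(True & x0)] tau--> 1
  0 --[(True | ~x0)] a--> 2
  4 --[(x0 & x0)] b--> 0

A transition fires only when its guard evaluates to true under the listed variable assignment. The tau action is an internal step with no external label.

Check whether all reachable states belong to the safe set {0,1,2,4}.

Answer: INVARIANT HOLDS

Working:
Safe = {0,1,2,4}
R = {0,1,2,4}
  0: ok
  1: ok
  2: ok
  4: ok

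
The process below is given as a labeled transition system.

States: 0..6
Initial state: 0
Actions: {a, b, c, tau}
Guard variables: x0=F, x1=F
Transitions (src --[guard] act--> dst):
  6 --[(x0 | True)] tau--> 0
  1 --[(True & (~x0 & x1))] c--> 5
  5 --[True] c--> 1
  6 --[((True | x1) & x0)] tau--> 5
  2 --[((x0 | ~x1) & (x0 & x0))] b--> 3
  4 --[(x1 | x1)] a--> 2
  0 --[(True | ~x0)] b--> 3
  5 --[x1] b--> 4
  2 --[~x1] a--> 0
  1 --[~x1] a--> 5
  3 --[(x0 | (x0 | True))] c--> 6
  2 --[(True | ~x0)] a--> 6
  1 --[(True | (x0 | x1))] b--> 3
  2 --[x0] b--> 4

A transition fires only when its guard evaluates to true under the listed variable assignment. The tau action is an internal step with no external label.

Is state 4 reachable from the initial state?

Answer: UNREACHABLE

Working:
Guard filter leaves 8 enabled edge(s).
L0 = {0}
L1 = {3}  total {0,3}
L2 = {6}  total {0,3,6}
R = {0,3,6}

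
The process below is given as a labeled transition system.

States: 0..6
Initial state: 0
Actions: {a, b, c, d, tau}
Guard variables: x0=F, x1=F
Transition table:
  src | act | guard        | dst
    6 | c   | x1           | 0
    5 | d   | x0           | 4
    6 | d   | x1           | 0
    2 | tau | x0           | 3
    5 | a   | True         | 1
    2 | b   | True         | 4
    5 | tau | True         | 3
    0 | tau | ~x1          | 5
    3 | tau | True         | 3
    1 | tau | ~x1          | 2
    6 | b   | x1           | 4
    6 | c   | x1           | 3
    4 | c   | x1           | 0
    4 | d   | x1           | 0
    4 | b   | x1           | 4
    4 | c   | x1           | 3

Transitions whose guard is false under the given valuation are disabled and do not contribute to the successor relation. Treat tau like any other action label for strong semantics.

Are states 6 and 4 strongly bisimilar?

Answer: BISIMILAR

Trace:
Bisimulation quotient by refinement:
  P[0] = {{0,1,2,3,4,5,6}}
  P[1] = {{0,1,3},{2},{4,6},{5}}
  P[2] = {{0},{1},{2},{3},{4,6},{5}}
stable after 3 split(s): 6 block(s)
class of 6: {4,6}; class of 4: {4,6}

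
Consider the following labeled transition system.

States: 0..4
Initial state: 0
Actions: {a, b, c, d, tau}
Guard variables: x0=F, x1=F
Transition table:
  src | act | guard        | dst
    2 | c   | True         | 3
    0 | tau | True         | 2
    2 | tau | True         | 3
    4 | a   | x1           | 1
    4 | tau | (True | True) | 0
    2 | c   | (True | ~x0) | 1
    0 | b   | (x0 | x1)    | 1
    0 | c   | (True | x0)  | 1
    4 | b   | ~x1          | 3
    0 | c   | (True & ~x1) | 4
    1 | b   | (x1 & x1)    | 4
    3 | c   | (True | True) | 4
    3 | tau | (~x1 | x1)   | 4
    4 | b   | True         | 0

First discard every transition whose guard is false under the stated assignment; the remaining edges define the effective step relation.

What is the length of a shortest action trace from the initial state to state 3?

Answer: 2

Working:
Layered search for 3:
  L0 = {0}
  L1 = {1,2,4}
  L2 = {3}
3 enters at depth 2; path c·b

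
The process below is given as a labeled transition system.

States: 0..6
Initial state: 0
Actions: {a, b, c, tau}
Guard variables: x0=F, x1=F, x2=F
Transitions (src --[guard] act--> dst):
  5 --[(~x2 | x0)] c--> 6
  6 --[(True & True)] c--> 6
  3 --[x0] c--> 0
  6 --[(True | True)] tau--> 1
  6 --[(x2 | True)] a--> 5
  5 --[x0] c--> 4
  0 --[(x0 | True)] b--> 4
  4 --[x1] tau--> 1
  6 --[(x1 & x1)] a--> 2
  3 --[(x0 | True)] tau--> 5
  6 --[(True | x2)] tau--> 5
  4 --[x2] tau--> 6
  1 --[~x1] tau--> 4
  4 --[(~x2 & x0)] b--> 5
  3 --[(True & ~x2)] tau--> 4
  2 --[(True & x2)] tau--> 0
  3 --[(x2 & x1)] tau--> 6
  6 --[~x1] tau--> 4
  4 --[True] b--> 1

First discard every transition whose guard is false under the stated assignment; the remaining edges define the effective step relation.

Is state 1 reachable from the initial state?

Answer: REACHABLE

Working:
11 transition(s) survive guard evaluation.
depth 0: {0}
depth 1: {4}  now seen {0,4}
depth 2: {1}  now seen {0,1,4}
Reach set: {0,1,4}
witness 1: b·b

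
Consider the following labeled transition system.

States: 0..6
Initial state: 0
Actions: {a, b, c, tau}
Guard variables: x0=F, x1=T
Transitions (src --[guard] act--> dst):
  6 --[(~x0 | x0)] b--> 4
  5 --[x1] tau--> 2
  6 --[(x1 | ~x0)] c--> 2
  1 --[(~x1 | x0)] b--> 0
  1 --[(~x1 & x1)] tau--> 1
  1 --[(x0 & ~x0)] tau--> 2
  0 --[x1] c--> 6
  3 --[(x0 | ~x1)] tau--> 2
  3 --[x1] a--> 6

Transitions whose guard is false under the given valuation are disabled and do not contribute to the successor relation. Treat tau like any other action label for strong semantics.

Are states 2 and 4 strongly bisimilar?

Answer: BISIMILAR

Trace:
Compute ~ classes (split until stable):
  P[0] = {{0,1,2,3,4,5,6}}
  P[1] = {{0},{1,2,4},{3},{5},{6}}
Fixed point at round 2; 5 class(es).
class of 2: {1,2,4}; class of 4: {1,2,4}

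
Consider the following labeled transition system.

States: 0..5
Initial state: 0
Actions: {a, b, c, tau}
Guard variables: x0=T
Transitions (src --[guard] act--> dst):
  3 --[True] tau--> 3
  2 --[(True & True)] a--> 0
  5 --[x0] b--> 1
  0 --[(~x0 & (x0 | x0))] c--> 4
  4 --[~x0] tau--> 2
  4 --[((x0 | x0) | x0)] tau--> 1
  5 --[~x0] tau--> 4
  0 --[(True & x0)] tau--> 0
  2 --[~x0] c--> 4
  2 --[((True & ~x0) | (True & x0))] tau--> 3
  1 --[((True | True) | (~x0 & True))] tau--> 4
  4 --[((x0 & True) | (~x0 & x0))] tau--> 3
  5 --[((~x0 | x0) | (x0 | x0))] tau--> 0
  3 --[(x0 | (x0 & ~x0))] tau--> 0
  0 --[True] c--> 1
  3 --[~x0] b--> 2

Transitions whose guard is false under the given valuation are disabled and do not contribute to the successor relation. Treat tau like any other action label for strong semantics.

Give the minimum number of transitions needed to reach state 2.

Layered search for 2:
  Layer 0: {0}
  Layer 1: {1}
  Layer 2: {4}
  Layer 3: {3}
2 never appears.

Answer: UNREACHABLE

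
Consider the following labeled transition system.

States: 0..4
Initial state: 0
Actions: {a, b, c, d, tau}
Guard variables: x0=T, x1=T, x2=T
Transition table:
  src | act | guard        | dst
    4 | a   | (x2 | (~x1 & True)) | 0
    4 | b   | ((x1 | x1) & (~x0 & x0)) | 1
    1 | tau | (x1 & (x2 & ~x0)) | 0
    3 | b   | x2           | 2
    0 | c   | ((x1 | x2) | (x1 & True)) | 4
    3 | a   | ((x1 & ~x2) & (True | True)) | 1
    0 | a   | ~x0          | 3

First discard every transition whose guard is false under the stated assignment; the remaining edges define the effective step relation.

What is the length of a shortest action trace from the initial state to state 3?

BFS to 3:
  L0 = {0}
  L1 = {4}
3 never appears.

Answer: UNREACHABLE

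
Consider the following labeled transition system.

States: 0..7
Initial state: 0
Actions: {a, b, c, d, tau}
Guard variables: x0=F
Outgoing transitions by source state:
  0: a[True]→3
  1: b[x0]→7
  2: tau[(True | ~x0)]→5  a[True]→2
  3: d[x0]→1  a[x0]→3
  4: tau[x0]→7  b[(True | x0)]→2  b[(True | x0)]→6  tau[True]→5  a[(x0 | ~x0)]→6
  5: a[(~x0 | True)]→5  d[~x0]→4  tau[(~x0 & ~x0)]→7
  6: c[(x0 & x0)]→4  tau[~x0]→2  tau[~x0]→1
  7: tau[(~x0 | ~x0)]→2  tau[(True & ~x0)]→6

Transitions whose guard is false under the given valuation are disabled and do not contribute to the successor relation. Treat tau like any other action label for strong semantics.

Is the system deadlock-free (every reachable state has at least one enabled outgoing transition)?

R = {0,3}
  0: a→3  [1 out]
  3: ∅  [STUCK]
trace reaching 3: a

Answer: DEADLOCK at state 3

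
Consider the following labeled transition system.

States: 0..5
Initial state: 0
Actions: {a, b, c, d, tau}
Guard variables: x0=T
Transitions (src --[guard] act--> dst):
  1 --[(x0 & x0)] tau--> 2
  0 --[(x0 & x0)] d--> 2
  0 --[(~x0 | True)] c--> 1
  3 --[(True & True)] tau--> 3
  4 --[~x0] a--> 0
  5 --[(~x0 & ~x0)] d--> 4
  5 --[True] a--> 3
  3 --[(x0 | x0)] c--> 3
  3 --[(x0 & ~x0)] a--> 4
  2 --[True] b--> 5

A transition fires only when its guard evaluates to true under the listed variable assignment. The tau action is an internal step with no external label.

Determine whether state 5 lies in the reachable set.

Answer: REACHABLE

Working:
7 transition(s) survive guard evaluation.
Layer 0: {0}
Layer 1: {1,2}  total {0,1,2}
Layer 2: {5}  total {0,1,2,5}
Layer 3: {3}  total {0,1,2,3,5}
R = {0,1,2,3,5}
Path to 5: d·b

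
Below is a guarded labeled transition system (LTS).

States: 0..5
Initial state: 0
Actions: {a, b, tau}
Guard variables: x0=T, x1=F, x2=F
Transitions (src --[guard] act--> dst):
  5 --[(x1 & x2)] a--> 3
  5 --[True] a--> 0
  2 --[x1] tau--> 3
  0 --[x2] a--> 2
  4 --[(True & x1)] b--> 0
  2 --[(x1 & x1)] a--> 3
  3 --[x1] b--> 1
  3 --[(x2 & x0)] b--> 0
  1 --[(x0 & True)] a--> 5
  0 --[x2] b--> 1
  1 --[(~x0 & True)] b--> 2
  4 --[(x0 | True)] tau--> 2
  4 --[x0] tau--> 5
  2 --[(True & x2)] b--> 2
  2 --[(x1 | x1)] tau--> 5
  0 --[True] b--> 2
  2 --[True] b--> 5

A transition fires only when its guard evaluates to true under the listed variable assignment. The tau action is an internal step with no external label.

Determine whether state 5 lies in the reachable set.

After dropping false guards: 6 live edges.
Layer 0: {0}
Layer 1: {2}  total {0,2}
Layer 2: {5}  total {0,2,5}
R = {0,2,5}
trace reaching 5: b·b

Answer: REACHABLE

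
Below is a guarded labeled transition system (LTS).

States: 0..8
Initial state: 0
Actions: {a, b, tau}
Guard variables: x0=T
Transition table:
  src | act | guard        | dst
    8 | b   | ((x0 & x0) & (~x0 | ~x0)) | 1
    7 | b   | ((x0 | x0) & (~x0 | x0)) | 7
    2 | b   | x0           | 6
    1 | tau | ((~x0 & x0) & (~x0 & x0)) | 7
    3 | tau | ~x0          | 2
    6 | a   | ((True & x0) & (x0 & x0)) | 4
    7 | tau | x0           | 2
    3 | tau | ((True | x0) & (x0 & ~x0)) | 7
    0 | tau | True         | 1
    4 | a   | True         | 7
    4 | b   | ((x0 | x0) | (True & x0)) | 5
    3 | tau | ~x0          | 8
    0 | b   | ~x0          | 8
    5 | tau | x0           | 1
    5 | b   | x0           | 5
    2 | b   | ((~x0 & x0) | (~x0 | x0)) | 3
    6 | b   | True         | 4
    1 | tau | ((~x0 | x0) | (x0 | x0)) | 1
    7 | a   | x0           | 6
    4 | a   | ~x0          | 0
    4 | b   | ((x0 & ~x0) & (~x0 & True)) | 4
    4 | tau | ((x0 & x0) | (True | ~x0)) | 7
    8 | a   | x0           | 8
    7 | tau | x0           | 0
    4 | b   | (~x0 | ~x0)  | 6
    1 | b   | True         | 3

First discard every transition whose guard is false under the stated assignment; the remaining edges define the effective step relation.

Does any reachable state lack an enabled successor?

Reach set: {0,1,3}
  0: tau→1  [deg 1]
  1: b→3  tau→1  [deg 2]
  3: ∅  [no exit]
witness 3: tau·b

Answer: DEADLOCK at state 3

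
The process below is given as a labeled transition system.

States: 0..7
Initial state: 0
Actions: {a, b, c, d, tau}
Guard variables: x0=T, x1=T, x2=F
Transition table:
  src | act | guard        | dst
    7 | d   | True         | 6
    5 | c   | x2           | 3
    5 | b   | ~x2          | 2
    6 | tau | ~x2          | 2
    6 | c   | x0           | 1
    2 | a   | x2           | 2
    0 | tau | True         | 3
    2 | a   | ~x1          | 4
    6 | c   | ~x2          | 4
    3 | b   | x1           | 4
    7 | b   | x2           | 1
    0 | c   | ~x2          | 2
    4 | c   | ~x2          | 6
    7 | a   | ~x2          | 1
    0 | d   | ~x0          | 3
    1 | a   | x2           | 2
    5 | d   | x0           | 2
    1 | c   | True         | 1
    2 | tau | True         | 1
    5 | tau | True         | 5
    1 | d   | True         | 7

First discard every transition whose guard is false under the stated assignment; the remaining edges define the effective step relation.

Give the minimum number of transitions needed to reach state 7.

BFS to 7:
  L0 = {0}
  L1 = {2,3}
  L2 = {1,4}
  L3 = {6,7}
7 enters at depth 3; path c·tau·d

Answer: 3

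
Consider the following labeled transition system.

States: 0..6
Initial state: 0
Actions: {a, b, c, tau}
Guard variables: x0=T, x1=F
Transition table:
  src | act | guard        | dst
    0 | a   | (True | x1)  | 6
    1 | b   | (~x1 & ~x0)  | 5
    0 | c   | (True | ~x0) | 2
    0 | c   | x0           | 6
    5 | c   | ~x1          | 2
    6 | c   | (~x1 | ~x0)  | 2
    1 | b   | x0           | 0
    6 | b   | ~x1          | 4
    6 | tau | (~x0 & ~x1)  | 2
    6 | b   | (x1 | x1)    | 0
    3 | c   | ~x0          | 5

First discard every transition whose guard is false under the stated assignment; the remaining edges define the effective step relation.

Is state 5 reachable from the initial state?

After dropping false guards: 7 live edges.
depth 0: {0}
depth 1: {2,6}  total {0,2,6}
depth 2: {4}  total {0,2,4,6}
Reach set: {0,2,4,6}

Answer: UNREACHABLE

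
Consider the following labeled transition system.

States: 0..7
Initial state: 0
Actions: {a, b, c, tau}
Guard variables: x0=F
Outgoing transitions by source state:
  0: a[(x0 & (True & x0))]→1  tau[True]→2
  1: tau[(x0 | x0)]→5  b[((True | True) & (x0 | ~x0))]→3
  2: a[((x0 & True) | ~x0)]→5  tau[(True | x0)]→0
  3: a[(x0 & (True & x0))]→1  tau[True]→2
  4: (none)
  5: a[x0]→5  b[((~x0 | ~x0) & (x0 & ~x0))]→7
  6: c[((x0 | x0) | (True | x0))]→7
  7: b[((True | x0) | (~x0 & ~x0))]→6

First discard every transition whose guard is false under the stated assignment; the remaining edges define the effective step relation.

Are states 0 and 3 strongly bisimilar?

Answer: BISIMILAR

Analysis:
Compute ~ classes (split until stable):
  P[0] = {{0,1,2,3,4,5,6,7}}
  P[1] = {{0,3},{1,7},{2},{4,5},{6}}
  P[2] = {{0,3},{1},{2},{4,5},{6},{7}}
stable after 3 split(s): 6 block(s)
0∈{0,3}, 3∈{0,3}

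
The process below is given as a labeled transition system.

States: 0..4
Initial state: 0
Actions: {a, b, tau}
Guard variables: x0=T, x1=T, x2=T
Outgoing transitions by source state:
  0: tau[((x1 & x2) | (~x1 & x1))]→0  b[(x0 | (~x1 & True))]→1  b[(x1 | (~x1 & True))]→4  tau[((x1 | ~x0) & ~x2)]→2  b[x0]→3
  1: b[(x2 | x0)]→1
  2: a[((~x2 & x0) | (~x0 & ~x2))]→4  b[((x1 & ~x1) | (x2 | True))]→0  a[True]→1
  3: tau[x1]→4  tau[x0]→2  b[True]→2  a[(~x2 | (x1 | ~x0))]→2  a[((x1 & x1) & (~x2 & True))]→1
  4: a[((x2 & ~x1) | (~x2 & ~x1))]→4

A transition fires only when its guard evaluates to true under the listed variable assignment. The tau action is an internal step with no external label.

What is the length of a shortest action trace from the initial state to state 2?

Answer: 2

Analysis:
Layered search for 2:
  Layer 0: {0}
  Layer 1: {1,3,4}
  Layer 2: {2}
first hit 2 at d=2 via b·a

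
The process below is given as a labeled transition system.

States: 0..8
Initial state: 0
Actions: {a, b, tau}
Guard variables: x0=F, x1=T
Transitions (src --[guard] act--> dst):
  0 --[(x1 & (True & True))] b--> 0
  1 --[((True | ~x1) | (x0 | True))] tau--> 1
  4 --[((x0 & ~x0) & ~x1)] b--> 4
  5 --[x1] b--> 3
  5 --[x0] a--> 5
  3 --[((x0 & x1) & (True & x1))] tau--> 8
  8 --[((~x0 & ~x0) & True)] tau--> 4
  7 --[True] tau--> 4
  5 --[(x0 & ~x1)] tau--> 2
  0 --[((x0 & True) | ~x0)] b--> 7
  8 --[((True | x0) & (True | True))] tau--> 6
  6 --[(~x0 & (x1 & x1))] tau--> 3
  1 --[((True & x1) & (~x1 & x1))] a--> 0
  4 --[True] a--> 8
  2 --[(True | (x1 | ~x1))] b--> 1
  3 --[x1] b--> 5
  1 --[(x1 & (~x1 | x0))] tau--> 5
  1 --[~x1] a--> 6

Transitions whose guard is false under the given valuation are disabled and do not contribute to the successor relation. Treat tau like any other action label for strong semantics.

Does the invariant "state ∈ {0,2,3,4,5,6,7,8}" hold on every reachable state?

Inv-set: {0,2,3,4,5,6,7,8}
R = {0,3,4,5,6,7,8}
  0: ✓
  3: ✓
  4: ✓
  5: ✓
  6: ✓
  7: ✓
  8: ✓

Answer: INVARIANT HOLDS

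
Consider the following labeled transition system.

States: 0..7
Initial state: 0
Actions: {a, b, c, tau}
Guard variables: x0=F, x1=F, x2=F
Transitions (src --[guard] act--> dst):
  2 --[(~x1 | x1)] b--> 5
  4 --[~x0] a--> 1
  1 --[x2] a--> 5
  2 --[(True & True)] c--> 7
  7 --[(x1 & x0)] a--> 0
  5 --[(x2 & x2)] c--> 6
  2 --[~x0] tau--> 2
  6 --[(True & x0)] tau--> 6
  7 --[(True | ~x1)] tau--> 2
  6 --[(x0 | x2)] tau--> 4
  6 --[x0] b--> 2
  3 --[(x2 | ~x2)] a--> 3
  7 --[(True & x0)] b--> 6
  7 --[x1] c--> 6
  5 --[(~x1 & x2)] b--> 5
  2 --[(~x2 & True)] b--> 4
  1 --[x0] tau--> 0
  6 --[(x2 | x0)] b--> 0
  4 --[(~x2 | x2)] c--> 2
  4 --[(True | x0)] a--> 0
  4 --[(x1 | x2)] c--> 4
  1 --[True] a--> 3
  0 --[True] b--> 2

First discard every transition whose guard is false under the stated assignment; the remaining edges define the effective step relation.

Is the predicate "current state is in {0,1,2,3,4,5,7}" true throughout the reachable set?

Answer: INVARIANT HOLDS

Trace:
Safe = {0,1,2,3,4,5,7}
Reach set: {0,1,2,3,4,5,7}
  0: ok
  1: ok
  2: ok
  3: ok
  4: ok
  5: ok
  7: ok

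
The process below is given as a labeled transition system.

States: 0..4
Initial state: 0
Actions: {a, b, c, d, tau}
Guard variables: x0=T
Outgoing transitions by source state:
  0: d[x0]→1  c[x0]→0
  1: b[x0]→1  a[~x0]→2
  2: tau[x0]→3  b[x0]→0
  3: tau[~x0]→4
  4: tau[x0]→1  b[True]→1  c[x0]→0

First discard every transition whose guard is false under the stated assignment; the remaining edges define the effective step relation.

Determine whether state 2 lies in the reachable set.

Answer: UNREACHABLE

Trace:
Guard filter leaves 8 enabled edge(s).
depth 0: {0}
depth 1: {1}  total {0,1}
Reach set: {0,1}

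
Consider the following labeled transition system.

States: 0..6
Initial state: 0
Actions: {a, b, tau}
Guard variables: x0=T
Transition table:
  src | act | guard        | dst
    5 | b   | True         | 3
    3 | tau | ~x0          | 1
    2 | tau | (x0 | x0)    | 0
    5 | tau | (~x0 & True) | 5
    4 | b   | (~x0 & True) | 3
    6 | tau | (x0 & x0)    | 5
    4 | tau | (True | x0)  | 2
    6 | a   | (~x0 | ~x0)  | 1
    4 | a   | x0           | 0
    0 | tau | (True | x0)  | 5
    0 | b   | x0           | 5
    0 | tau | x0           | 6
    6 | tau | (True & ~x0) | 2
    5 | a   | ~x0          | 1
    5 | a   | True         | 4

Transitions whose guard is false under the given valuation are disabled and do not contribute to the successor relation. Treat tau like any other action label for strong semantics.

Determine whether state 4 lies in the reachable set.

After dropping false guards: 9 live edges.
depth 0: {0}
depth 1: {5,6}  cumulative {0,5,6}
depth 2: {3,4}  cumulative {0,3,4,5,6}
depth 3: {2}  cumulative {0,2,3,4,5,6}
Reachable = {0,2,3,4,5,6}
trace reaching 4: tau·a

Answer: REACHABLE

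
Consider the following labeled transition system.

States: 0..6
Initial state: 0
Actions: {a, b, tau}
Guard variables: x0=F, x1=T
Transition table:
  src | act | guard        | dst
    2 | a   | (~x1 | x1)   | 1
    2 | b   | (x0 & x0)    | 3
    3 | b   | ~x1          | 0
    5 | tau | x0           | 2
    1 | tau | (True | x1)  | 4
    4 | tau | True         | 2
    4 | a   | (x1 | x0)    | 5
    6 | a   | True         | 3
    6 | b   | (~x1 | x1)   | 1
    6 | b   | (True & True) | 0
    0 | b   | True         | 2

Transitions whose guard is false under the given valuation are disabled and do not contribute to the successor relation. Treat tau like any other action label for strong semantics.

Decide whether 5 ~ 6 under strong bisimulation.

Answer: NOT BISIMILAR

Working:
Bisimulation quotient by refinement:
  P[0] = {{0,1,2,3,4,5,6}}
  P[1] = {{0},{1},{2},{3,5},{4},{6}}
Fixed point at round 2; 6 class(es).
5∈{3,5}, 6∈{6}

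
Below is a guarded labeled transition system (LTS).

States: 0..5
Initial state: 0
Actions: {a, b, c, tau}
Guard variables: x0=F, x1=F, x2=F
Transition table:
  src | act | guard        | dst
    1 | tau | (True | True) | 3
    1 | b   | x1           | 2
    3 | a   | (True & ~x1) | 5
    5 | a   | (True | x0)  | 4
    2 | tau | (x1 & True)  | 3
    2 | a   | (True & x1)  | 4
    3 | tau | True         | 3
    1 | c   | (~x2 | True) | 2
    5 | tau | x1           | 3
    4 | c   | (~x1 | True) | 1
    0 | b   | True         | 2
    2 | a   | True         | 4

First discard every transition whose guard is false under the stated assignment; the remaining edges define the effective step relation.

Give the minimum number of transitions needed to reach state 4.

Answer: 2

Working:
Breadth-first toward 4:
  L0 = {0}
  L1 = {2}
  L2 = {4}
depth(4)=2, e.g. b·a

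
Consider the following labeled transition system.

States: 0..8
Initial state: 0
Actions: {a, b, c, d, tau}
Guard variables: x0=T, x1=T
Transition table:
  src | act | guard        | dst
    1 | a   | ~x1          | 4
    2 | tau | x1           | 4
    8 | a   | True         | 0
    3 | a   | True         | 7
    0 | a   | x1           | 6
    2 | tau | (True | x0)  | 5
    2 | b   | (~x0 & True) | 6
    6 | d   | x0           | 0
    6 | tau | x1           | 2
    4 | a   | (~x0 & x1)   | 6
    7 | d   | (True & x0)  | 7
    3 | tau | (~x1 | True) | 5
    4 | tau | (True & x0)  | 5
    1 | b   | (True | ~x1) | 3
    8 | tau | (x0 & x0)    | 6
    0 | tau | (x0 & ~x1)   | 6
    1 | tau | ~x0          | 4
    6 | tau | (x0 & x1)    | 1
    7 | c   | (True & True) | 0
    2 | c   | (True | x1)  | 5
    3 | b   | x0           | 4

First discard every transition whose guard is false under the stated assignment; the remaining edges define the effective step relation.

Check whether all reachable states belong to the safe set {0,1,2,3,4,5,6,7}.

Answer: INVARIANT HOLDS

Working:
Allowed set {0,1,2,3,4,5,6,7}
Reach set: {0,1,2,3,4,5,6,7}
  0: ok
  1: ok
  2: ok
  3: ok
  4: ok
  5: ok
  6: ok
  7: ok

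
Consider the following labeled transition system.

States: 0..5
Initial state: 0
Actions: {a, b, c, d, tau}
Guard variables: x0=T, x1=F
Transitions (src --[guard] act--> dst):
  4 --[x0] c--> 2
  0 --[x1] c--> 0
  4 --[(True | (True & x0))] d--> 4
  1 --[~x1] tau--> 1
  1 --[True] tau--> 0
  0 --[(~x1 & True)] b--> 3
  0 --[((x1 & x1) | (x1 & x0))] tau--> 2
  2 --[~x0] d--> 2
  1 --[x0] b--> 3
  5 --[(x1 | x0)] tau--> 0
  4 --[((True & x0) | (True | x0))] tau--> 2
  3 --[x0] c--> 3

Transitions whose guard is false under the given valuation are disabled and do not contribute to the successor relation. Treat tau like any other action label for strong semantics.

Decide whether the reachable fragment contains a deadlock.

Answer: DEADLOCK-FREE

Trace:
Reach set: {0,3}
  0: b→3  [deg 1]
  3: c→3  [deg 1]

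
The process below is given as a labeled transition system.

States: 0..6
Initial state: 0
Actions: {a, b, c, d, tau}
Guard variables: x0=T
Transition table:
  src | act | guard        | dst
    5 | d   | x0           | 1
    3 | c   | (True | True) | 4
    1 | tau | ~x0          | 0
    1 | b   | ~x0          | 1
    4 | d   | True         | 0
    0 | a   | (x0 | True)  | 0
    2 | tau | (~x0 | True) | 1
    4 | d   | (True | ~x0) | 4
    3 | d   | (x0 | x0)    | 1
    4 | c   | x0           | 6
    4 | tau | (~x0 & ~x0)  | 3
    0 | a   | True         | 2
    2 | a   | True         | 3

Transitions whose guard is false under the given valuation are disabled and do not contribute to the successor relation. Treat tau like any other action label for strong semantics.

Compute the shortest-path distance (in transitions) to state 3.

Breadth-first toward 3:
  Layer 0: {0}
  Layer 1: {2}
  Layer 2: {1,3}
first hit 3 at d=2 via a·a

Answer: 2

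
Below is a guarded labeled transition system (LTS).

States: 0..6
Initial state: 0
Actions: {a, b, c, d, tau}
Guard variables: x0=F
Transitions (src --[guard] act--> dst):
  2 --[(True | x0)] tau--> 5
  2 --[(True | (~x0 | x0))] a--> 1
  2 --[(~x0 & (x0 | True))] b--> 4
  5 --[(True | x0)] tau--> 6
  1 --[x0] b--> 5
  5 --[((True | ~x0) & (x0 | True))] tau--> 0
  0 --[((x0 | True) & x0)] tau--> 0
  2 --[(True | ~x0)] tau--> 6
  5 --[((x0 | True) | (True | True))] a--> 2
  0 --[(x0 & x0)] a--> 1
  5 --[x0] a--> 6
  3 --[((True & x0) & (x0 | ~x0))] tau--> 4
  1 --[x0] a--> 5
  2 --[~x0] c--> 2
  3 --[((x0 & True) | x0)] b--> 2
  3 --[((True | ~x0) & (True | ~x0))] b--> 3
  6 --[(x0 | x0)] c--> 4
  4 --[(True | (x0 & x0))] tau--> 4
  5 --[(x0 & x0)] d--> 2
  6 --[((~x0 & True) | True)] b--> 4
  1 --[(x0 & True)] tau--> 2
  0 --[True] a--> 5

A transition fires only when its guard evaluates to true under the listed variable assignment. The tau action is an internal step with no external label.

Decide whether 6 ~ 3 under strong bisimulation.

Answer: NOT BISIMILAR

Trace:
Refine partition for ~:
  round 0: {{0,1,2,3,4,5,6}}
  round 1: {{0},{1},{2},{3,6},{4},{5}}
  round 2: {{0},{1},{2},{3},{4},{5},{6}}
stable after 3 split(s): 7 block(s)
6∈{6}, 3∈{3}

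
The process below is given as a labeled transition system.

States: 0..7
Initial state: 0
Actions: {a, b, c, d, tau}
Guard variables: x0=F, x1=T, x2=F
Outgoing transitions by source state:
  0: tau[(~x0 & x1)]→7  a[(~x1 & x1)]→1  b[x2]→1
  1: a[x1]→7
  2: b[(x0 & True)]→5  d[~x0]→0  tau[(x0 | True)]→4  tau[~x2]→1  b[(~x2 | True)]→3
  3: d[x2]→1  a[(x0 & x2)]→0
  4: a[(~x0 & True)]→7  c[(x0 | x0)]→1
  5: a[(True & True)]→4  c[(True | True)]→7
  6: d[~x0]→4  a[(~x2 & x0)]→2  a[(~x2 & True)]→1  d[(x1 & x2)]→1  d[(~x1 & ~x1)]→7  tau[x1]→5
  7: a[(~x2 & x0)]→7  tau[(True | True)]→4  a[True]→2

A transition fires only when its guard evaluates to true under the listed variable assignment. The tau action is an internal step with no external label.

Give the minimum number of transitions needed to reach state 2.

Breadth-first toward 2:
  L0 = {0}
  L1 = {7}
  L2 = {2,4}
depth(2)=2, e.g. tau·a

Answer: 2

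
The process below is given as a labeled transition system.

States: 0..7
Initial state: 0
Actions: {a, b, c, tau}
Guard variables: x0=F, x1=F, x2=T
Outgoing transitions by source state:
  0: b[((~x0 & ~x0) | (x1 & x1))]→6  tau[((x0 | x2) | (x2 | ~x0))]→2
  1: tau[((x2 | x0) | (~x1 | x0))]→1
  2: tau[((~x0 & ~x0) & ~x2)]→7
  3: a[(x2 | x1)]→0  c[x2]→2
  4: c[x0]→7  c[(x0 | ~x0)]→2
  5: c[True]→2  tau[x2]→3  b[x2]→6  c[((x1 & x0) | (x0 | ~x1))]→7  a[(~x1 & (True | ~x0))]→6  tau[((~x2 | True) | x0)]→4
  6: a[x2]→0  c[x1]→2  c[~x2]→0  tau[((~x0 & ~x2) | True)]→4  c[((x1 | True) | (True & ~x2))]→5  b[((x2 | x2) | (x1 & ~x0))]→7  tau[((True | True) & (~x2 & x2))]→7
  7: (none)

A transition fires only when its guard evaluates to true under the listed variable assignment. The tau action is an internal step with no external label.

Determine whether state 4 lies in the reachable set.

Answer: REACHABLE

Analysis:
After dropping false guards: 16 live edges.
L0 = {0}
L1 = {2,6}  cumulative {0,2,6}
L2 = {4,5,7}  cumulative {0,2,4,5,6,7}
L3 = {3}  cumulative {0,2,3,4,5,6,7}
Reachable = {0,2,3,4,5,6,7}
Path to 4: b·tau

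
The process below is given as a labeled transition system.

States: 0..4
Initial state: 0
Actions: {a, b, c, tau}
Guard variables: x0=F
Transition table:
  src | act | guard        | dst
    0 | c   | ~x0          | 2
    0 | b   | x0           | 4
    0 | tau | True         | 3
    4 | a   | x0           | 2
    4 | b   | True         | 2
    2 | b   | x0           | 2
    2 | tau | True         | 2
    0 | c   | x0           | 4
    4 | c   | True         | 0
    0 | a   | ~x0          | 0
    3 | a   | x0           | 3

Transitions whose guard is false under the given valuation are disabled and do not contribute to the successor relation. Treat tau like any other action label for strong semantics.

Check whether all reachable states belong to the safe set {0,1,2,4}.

Safe = {0,1,2,4}
Reach set: {0,2,3}
  0: ✓
  2: ✓
  3: outside
counterexample path to 3: tau

Answer: INVARIANT VIOLATED at state 3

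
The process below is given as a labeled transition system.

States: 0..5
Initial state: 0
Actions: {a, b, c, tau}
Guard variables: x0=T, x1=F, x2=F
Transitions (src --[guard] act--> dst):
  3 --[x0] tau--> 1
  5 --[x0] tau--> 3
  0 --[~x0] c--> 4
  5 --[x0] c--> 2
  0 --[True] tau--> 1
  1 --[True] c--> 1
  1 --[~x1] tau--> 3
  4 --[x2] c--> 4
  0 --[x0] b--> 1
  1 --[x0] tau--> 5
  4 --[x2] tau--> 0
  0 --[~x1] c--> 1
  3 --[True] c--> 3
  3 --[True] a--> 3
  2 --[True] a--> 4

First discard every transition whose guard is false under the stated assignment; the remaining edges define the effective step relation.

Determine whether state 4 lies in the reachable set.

After dropping false guards: 12 live edges.
depth 0: {0}
depth 1: {1}  total {0,1}
depth 2: {3,5}  total {0,1,3,5}
depth 3: {2}  total {0,1,2,3,5}
depth 4: {4}  total {0,1,2,3,4,5}
Reach set: {0,1,2,3,4,5}
trace reaching 4: tau·tau·c·a

Answer: REACHABLE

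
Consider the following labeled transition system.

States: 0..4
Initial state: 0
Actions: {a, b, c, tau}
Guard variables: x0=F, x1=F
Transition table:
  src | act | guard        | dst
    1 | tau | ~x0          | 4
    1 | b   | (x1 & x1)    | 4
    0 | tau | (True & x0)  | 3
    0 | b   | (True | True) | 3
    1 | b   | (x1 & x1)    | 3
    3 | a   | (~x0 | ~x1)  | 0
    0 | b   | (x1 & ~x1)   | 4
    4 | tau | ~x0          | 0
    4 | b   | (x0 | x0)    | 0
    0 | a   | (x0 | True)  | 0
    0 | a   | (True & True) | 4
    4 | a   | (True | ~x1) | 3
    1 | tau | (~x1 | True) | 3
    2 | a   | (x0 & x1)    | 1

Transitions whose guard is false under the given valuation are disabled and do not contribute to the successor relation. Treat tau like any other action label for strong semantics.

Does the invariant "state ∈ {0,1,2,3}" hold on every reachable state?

Answer: INVARIANT VIOLATED at state 4

Analysis:
Safe = {0,1,2,3}
Reachable = {0,3,4}
  0: ok
  3: ok
  4: ✗ unsafe
reach 4 via a — violates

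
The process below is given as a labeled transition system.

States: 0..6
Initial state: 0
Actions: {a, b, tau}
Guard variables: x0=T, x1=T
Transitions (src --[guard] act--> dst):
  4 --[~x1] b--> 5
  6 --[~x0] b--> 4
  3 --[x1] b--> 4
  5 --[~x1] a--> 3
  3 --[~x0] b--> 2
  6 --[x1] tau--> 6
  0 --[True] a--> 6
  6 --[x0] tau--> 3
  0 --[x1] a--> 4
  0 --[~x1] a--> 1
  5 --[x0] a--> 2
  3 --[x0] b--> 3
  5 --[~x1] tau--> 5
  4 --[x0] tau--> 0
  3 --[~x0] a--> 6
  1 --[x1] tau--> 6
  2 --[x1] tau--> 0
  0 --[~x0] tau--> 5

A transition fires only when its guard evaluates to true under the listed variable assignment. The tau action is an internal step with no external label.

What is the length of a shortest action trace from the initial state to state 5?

Answer: UNREACHABLE

Working:
BFS to 5:
  depth 0: {0}
  depth 1: {4,6}
  depth 2: {3}
5 never appears.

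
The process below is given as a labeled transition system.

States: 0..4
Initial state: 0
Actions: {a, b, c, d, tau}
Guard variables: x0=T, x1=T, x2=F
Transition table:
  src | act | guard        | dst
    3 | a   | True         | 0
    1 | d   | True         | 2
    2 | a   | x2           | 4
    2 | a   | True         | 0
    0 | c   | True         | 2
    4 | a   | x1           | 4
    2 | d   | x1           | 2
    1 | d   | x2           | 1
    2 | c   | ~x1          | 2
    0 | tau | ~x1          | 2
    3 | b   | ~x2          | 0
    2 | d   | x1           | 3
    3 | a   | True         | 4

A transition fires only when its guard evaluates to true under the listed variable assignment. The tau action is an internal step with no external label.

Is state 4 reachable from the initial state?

Answer: REACHABLE

Analysis:
9 transition(s) survive guard evaluation.
L0 = {0}
L1 = {2}  now seen {0,2}
L2 = {3}  now seen {0,2,3}
L3 = {4}  now seen {0,2,3,4}
Reachable = {0,2,3,4}
Path to 4: c·d·a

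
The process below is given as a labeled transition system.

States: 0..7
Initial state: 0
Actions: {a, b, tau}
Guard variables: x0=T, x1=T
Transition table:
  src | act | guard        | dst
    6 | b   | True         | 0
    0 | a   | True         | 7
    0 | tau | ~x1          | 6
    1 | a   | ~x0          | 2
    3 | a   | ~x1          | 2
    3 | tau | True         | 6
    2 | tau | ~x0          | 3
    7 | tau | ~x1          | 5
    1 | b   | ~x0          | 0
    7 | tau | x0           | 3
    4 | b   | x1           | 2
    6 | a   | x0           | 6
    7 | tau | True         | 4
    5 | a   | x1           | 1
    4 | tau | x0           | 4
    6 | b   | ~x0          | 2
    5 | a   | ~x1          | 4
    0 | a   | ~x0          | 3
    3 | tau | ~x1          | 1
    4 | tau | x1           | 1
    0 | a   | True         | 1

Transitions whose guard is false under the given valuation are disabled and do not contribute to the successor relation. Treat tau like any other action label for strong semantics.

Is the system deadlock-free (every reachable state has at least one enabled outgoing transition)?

Answer: DEADLOCK at state 1

Trace:
Reachable = {0,1,2,3,4,6,7}
  0: a→1  a→7  [deg 2]
  1: ∅  [deadlock]
  2: ∅  [deadlock]
  3: tau→6  [deg 1]
  4: b→2  tau→1  tau→4  [deg 3]
  6: a→6  b→0  [deg 2]
  7: tau→3  tau→4  [deg 2]
witness 1: a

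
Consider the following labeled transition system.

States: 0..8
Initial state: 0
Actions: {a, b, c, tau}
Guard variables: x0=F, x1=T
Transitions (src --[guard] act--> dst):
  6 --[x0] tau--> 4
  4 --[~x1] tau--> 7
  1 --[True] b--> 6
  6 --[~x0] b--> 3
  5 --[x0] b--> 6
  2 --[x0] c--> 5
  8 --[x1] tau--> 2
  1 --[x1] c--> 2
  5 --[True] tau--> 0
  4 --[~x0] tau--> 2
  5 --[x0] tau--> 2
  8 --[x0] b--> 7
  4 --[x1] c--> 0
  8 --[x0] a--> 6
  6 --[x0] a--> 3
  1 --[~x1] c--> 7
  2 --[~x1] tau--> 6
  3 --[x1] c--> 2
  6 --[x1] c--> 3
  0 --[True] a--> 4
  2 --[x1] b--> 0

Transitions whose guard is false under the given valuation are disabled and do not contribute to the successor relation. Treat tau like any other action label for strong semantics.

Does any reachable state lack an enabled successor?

Reach set: {0,2,4}
  0: a→4  [deg 1]
  2: b→0  [deg 1]
  4: c→0  tau→2  [deg 2]

Answer: DEADLOCK-FREE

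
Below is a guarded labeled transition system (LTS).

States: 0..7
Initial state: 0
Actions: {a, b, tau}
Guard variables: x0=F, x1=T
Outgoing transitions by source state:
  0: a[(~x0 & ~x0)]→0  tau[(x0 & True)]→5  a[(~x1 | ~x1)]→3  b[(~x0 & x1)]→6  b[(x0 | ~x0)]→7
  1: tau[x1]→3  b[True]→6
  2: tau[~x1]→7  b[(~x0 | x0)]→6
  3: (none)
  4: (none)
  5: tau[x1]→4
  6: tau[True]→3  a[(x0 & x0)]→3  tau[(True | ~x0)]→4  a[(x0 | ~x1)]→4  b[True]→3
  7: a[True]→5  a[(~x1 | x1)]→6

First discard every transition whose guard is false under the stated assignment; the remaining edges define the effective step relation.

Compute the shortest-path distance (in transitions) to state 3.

BFS to 3:
  L0 = {0}
  L1 = {6,7}
  L2 = {3,4,5}
3 enters at depth 2; path b·b

Answer: 2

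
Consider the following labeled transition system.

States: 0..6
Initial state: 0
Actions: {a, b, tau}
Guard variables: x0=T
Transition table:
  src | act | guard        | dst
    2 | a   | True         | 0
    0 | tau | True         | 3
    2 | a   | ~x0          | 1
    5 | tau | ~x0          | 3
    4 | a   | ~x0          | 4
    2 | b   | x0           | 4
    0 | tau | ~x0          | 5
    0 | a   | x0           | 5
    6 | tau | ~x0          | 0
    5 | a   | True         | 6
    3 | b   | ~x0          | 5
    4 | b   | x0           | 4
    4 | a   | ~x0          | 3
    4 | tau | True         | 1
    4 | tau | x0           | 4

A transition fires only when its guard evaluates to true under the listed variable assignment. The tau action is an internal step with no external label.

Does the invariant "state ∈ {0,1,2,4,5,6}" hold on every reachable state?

Inv-set: {0,1,2,4,5,6}
R = {0,3,5,6}
  0: ok
  3: VIOLATES
  5: ok
  6: ok
reach 3 via tau — violates

Answer: INVARIANT VIOLATED at state 3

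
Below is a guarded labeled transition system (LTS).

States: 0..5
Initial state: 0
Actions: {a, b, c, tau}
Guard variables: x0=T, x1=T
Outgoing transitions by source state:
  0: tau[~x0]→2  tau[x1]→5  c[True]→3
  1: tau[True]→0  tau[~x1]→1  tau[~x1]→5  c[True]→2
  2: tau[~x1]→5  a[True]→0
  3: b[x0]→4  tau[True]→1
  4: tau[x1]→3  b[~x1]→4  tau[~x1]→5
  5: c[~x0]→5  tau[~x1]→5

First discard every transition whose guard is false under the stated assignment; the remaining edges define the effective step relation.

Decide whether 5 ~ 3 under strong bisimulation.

Bisimulation quotient by refinement:
  π0 = {{0,1,2,3,4,5}}
  π1 = {{0,1},{2},{3},{4},{5}}
  π2 = {{0},{1},{2},{3},{4},{5}}
6 equivalence class(es) (converged in 3)
[5]={5}  [3]={3}

Answer: NOT BISIMILAR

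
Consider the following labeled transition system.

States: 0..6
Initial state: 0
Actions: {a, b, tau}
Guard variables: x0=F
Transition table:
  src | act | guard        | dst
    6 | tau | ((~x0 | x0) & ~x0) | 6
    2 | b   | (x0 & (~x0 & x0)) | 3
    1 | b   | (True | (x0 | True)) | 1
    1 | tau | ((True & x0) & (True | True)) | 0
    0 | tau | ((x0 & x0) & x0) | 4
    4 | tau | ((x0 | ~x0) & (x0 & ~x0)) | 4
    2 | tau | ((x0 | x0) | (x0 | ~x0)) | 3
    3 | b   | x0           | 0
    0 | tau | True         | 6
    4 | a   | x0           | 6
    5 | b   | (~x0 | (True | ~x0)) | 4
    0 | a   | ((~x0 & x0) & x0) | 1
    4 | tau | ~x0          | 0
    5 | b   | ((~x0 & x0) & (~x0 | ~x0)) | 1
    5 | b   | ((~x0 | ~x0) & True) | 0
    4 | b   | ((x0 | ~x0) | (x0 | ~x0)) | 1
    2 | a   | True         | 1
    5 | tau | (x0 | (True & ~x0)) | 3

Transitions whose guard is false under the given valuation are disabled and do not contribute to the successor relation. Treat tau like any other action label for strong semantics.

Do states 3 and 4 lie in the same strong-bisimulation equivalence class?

Answer: NOT BISIMILAR

Analysis:
Bisimulation quotient by refinement:
  P[0] = {{0,1,2,3,4,5,6}}
  P[1] = {{0,6},{1},{2},{3},{4,5}}
  P[2] = {{0,6},{1},{2},{3},{4},{5}}
6 equivalence class(es) (converged in 3)
[3]={3}  [4]={4}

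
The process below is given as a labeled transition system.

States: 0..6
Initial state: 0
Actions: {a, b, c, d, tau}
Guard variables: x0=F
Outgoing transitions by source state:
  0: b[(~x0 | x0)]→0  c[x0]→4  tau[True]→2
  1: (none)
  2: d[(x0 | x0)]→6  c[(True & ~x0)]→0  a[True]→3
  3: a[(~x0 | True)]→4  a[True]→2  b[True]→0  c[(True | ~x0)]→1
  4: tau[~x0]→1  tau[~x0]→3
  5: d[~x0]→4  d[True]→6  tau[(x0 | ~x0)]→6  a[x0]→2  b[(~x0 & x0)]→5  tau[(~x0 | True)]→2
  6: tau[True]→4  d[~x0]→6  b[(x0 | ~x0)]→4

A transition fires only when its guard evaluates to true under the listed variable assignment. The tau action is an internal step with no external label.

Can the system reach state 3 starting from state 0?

After dropping false guards: 17 live edges.
depth 0: {0}
depth 1: {2}  now seen {0,2}
depth 2: {3}  now seen {0,2,3}
depth 3: {1,4}  now seen {0,1,2,3,4}
Reachable = {0,1,2,3,4}
Path to 3: tau·a

Answer: REACHABLE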